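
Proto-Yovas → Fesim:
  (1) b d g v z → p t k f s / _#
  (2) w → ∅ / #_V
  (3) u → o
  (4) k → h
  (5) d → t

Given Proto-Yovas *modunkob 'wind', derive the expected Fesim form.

motonhop

Fesim: *modunkob > modunkop > modonkop > modonhop > motonhop  (by final devoicing, vowel merger, unconditioned shift, unconditioned shift)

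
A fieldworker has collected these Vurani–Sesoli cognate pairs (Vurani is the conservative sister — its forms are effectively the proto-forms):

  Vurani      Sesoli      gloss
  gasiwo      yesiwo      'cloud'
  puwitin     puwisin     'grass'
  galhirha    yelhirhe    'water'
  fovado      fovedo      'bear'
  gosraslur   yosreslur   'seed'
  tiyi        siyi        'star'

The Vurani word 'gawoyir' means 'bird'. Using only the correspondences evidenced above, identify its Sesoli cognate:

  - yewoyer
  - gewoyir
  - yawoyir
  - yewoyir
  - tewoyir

gasiwo ~ yesiwo, galhirha ~ yelhirhe — Vurani g corresponds to Sesoli y word-initially before a back vowel.
gasiwo ~ yesiwo, galhirha ~ yelhirhe — Vurani a corresponds to Sesoli e after a consonant, before a consonant other than r, m, n, p, b, f, v.
Applying these to Vurani 'gawoyir':
  gawoyir → yawoyir   (g→y word-initially before a back vowel)
  yawoyir → yewoyir   (a→e after a consonant, before a consonant other than r, m, n, p, b, f, v)
So the Sesoli cognate is 'yewoyir'.

yewoyir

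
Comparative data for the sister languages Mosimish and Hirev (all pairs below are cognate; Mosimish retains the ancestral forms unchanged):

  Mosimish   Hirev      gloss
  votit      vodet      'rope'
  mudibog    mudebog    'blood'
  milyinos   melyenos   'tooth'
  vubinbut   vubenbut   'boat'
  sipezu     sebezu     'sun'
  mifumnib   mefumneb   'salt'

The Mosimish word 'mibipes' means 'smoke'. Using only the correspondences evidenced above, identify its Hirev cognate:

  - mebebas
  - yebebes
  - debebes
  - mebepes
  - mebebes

mebebes

mudibog ~ mudebog, mifumnib ~ mefumneb — Mosimish i corresponds to Hirev e after a consonant, before a labial obstruent.
sipezu ~ sebezu — Mosimish i corresponds to Hirev e after a consonant, before a labial obstruent.
sipezu ~ sebezu — Mosimish p corresponds to Hirev b between vowels (before a front vowel).
Applying these to Mosimish 'mibipes':
  mibipes → mebipes   (i→e after a consonant, before a labial obstruent)
  mebipes → mebepes   (i→e after a consonant, before a labial obstruent)
  mebepes → mebebes   (p→b between vowels (before a front vowel))
So the Hirev cognate is 'mebebes'.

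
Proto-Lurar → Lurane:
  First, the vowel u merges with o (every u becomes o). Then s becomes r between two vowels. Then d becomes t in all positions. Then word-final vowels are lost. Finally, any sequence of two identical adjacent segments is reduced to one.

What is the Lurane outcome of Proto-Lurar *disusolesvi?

Lurane: start from *disusolesvi.
  rule 1 (vowel merger): disusolesvi → disosolesvi
  rule 2 (rhotacism): disosolesvi → dirorolesvi
  rule 3 (unconditioned shift): dirorolesvi → tirorolesvi
  rule 4 (apocope): tirorolesvi → tirorolesv
  rule 5: no change — tirorolesv
  ⇒ Lurane tirorolesv

tirorolesv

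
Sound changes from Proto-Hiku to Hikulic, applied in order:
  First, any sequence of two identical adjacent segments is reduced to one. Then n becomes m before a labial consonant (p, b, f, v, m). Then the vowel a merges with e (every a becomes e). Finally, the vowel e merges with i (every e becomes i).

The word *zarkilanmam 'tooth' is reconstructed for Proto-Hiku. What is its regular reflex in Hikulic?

Hikulic: *zarkilanmam > zarkilammam > zerkilemmem > zirkilimmim  (by nasal place assimilation, vowel merger, vowel merger)

zirkilimmim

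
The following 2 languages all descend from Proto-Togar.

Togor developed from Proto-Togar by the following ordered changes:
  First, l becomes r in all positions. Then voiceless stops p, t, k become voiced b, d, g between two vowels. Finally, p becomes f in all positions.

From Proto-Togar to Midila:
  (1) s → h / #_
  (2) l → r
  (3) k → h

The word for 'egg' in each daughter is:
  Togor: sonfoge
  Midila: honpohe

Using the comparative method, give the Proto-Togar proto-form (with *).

Position 1: Togor has s, Midila has h. Togor preserves s here (none of its changes turn any other segment into s), so the proto-segment is *s.
Position 4: Togor has f, Midila has p. Midila preserves p here (none of its changes turn any other segment into p), so the proto-segment is *p.
Position 6: Togor has g, Midila has h. Taking the neighbouring segments as reconstructed: Togor g could go back to *k or *g; Midila h could go back to *k or *h — the one source consistent with every daughter is *k.
The remaining positions agree across the daughters. Check the candidate against every language:
Togor: *sonpoke
  sonpoke (rule 1 does not apply)
  sonpoke → sonpoge   [intervocalic voicing]
  sonpoge → sonfoge   [unconditioned shift]
  giving Togor sonfoge.
Midila: start from *sonpoke.
  rule 1 (debuccalisation): sonpoke → honpoke
  rule 2: no change — honpoke
  rule 3 (unconditioned shift): honpoke → honpohe
  ⇒ Midila honpohe
*sonpoke is the unique common source.

*sonpoke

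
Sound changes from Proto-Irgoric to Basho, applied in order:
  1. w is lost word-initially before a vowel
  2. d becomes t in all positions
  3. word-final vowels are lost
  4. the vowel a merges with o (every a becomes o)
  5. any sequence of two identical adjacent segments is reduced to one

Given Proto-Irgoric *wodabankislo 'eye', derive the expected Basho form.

otobonkisl

Basho: *wodabankislo
  wodabankislo → odabankislo   [glide loss]
  odabankislo → otabankislo   [unconditioned shift]
  otabankislo → otabankisl   [apocope]
  otabankisl → otobonkisl   [vowel merger]
  otobonkisl (rule 5 does not apply)
  giving Basho otobonkisl.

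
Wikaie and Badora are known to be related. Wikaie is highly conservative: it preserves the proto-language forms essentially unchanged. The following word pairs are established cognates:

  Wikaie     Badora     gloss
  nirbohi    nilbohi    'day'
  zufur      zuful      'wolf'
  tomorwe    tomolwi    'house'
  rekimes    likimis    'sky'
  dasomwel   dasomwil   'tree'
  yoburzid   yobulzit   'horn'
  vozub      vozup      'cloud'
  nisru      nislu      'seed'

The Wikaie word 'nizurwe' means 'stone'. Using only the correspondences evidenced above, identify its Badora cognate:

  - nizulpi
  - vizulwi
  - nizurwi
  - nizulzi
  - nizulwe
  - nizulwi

tomorwe ~ tomolwi, yoburzid ~ yobulzit — Wikaie r corresponds to Badora l after a vowel, before a consonant other than r, m, n, p, b, f, v.
tomorwe ~ tomolwi — Wikaie e corresponds to Badora i word-finally.
Applying these to Wikaie 'nizurwe':
  nizurwe → nizulwe   (r→l after a vowel, before a consonant other than r, m, n, p, b, f, v)
  nizulwe → nizulwi   (e→i word-finally)
So the Badora cognate is 'nizulwi'.

nizulwi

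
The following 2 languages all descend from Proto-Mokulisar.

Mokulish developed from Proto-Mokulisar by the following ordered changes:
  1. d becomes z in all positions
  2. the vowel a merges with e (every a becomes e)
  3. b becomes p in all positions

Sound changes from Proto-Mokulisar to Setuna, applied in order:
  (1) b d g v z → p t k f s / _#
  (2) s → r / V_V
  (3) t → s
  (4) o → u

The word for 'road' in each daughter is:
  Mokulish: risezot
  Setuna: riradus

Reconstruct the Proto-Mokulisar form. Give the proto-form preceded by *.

Position 5: Mokulish has z, Setuna has d. Setuna preserves d here (none of its changes turn any other segment into d), so the proto-segment is *d.
Position 7: Mokulish has t, Setuna has s. Mokulish preserves t here (none of its changes turn any other segment into t), so the proto-segment is *t.
This points to *risadot. Verify forward in each daughter:
Mokulish: *risadot > risazot > risezot  (by unconditioned shift, vowel merger)
Setuna: *risadot
  risadot (rule 1 does not apply)
  risadot → riradot   [rhotacism]
  riradot → rirados   [unconditioned shift]
  rirados → riradus   [vowel merger]
  giving Setuna riradus.
No other proto-form is consistent with every reflex, so the reconstruction is *risadot.

*risadot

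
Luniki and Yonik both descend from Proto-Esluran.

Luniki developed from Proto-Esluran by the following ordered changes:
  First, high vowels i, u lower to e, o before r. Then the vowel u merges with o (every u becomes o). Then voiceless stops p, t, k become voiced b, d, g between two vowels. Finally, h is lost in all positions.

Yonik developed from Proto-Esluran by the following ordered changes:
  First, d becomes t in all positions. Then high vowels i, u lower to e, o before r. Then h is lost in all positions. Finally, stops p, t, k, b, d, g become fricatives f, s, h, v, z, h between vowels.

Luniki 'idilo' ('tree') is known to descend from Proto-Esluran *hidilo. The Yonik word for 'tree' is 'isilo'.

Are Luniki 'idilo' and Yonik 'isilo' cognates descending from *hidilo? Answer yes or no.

Derive the expected Yonik reflex of *hidilo:
Yonik: *hidilo
  hidilo → hitilo   [unconditioned shift]
  hitilo (rule 2 does not apply)
  hitilo → itilo   [h-loss]
  itilo → isilo   [intervocalic lenition]
  giving Yonik isilo.
Yonik 'isilo' matches the regular reflex exactly, so the pair is cognate.

yes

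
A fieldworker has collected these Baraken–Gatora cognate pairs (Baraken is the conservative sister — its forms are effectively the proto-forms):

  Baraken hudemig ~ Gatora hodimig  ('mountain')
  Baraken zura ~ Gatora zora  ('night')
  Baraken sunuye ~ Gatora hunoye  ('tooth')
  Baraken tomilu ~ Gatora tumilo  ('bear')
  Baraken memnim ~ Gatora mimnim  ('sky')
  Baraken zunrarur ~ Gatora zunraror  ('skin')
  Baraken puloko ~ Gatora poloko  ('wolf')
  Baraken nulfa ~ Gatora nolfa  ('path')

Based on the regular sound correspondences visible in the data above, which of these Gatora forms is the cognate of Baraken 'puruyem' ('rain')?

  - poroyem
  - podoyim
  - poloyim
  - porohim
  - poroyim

poroyim

zura ~ zora, zunrarur ~ zunraror — Baraken u corresponds to Gatora o after a consonant, before r.
hudemig ~ hodimig, sunuye ~ hunoye — Baraken u corresponds to Gatora o after a consonant, before a consonant other than r, m, n, p, b, f, v.
hudemig ~ hodimig, memnim ~ mimnim — Baraken e corresponds to Gatora i after a consonant, before a nasal.
Applying these to Baraken 'puruyem':
  puruyem → poruyem   (u→o after a consonant, before r)
  poruyem → poroyem   (u→o after a consonant, before a consonant other than r, m, n, p, b, f, v)
  poroyem → poroyim   (e→i after a consonant, before a nasal)
So the Gatora cognate is 'poroyim'.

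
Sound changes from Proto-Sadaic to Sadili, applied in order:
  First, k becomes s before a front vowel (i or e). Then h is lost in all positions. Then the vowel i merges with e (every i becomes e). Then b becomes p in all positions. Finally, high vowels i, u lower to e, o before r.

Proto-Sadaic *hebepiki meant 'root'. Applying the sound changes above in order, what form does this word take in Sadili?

Sadili: *hebepiki
  hebepiki → hebepisi   [palatalisation]
  hebepisi → ebepisi   [h-loss]
  ebepisi → ebepese   [vowel merger]
  ebepese → epepese   [unconditioned shift]
  epepese (rule 5 does not apply)
  giving Sadili epepese.

epepese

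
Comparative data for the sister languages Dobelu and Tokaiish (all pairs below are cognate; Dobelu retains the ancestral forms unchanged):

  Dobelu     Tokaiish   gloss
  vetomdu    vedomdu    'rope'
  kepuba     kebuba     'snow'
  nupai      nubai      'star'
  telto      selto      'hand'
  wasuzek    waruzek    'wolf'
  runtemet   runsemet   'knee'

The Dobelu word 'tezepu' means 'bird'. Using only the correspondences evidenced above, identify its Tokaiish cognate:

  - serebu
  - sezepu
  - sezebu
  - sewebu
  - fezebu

telto ~ selto — Dobelu t corresponds to Tokaiish s word-initially before a front vowel.
kepuba ~ kebuba — Dobelu p corresponds to Tokaiish b between vowels (before a back vowel).
Applying these to Dobelu 'tezepu':
  tezepu → sezepu   (t→s word-initially before a front vowel)
  sezepu → sezebu   (p→b between vowels (before a back vowel))
So the Tokaiish cognate is 'sezebu'.

sezebu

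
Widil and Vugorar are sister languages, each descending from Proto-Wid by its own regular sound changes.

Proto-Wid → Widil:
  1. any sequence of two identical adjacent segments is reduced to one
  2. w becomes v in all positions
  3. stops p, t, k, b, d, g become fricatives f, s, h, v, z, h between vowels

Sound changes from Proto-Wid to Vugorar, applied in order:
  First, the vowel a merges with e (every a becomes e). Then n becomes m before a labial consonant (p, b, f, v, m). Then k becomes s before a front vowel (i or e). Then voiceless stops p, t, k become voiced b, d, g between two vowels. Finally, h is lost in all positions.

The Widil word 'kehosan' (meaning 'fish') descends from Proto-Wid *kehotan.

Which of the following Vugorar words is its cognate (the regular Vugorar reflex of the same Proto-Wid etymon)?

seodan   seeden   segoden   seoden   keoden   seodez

seoden

Vugorar: *kehotan
  kehotan → kehoten   [vowel merger]
  kehoten (rule 2 does not apply)
  kehoten → sehoten   [palatalisation]
  sehoten → sehoden   [intervocalic voicing]
  sehoden → seoden   [h-loss]
  giving Vugorar seoden.
Among the options, 'seoden' alone shows every Vugorar change applied in order.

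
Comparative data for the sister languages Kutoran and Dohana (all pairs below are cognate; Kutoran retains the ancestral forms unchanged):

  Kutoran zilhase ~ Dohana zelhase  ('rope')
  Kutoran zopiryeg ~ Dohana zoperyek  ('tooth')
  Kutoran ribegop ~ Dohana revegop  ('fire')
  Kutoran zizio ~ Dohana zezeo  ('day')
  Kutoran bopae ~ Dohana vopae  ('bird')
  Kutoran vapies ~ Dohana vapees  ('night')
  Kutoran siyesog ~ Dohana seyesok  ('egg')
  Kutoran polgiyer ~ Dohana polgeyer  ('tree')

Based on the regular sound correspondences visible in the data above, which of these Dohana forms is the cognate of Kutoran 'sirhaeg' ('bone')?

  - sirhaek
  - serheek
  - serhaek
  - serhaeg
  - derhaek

zopiryeg ~ zoperyek — Kutoran i corresponds to Dohana e after a consonant, before r.
zopiryeg ~ zoperyek, siyesog ~ seyesok — Kutoran g corresponds to Dohana k word-finally.
Applying these to Kutoran 'sirhaeg':
  sirhaeg → serhaeg   (i→e after a consonant, before r)
  serhaeg → serhaek   (g→k word-finally)
So the Dohana cognate is 'serhaek'.

serhaek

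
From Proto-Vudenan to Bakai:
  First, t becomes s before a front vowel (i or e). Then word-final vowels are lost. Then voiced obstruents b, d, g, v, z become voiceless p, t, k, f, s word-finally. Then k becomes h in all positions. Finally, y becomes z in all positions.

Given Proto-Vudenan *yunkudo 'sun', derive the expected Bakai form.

zunhut

Bakai: *yunkudo > yunkud > yunkut > yunhut > zunhut  (by apocope, final devoicing, unconditioned shift, unconditioned shift)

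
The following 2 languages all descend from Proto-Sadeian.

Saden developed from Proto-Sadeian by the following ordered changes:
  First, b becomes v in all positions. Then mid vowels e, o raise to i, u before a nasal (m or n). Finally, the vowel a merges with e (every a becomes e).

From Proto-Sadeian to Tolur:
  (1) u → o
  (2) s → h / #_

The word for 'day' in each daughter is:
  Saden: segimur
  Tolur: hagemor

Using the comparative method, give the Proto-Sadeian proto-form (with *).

Position 4: Saden has i, Tolur has e. Tolur preserves e here (none of its changes turn any other segment into e), so the proto-segment is *e.
Position 2: Saden has e, Tolur has a. Tolur preserves a here (none of its changes turn any other segment into a), so the proto-segment is *a.
Continuing position by position gives *sagemur; check it forward:
Saden: *sagemur
  sagemur (rule 1 does not apply)
  sagemur → sagimur   [pre-nasal raising]
  sagimur → segimur   [vowel merger]
  giving Saden segimur.
Tolur: start from *sagemur.
  rule 1 (vowel merger): sagemur → sagemor
  rule 2 (debuccalisation): sagemor → hagemor
  ⇒ Tolur hagemor
Only *sagemur yields all of Saden segimur, Tolur hagemor.

*sagemur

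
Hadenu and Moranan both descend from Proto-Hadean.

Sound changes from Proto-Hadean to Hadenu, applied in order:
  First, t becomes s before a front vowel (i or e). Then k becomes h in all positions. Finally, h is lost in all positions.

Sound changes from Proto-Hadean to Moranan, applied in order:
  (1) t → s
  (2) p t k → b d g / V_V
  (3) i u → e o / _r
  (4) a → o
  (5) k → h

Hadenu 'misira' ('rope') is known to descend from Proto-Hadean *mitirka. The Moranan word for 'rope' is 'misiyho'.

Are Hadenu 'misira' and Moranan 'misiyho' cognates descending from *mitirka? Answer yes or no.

no

Derive the expected Moranan reflex of *mitirka:
Moranan: *mitirka > misirka > miserka > miserko > miserho  (by unconditioned shift, pre-rhotic lowering, vowel merger, unconditioned shift)
The regular Moranan reflex would be 'miserho', but the attested form is 'misiyho'. The correspondence is irregular, so they are not cognates (the Moranan form has a different source).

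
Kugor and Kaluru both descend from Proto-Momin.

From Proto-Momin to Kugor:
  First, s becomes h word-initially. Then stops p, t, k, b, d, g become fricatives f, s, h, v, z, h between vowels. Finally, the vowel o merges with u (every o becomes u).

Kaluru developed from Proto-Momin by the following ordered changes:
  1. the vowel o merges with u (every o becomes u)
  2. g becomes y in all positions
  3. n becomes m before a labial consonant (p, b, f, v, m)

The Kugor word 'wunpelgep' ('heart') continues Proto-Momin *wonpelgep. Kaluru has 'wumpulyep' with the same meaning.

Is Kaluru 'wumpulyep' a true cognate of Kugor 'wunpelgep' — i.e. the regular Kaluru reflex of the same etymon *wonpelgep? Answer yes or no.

no

Derive the expected Kaluru reflex of *wonpelgep:
Kaluru: *wonpelgep
  wonpelgep → wunpelgep   [vowel merger]
  wunpelgep → wunpelyep   [unconditioned shift]
  wunpelyep → wumpelyep   [nasal place assimilation]
  giving Kaluru wumpelyep.
The regular Kaluru reflex would be 'wumpelyep', but the attested form is 'wumpulyep'. The correspondence is irregular, so they are not cognates (the Kaluru form has a different source).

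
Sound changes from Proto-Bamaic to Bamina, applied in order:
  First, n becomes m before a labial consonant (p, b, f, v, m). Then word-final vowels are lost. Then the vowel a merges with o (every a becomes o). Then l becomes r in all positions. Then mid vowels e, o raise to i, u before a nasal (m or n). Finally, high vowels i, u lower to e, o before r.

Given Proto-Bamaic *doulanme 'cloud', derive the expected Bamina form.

doorumm

Bamina: *doulanme > doulamme > doulamm > doulomm > douromm > dourumm > doorumm  (by nasal place assimilation, apocope, vowel merger, unconditioned shift, pre-nasal raising, pre-rhotic lowering)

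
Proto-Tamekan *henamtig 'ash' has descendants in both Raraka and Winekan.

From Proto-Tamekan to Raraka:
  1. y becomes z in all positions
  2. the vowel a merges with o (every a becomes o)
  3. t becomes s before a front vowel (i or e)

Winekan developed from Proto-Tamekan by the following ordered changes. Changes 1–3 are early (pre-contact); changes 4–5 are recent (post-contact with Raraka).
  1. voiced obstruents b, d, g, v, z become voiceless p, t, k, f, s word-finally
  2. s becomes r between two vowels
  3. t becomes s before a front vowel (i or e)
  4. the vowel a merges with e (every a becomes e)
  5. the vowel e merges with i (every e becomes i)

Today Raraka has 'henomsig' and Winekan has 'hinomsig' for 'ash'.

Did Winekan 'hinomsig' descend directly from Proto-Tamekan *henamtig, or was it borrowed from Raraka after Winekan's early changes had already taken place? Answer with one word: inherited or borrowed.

If inherited, *henamtig would pass through all of Winekan's changes:
Winekan: *henamtig
  henamtig → henamtik   [final devoicing]
  henamtik (rule 2 does not apply)
  henamtik → henamsik   [palatalisation]
  henamsik → henemsik   [vowel merger]
  henemsik → hinimsik   [vowel merger]
  giving Winekan hinimsik.
If borrowed from Raraka 'henomsig' after the early changes, it would undergo only the recent ones:
  rule 4 (vowel merger): no change (henomsig)
  rule 5 (vowel merger): henomsig → hinomsig
  ⇒ as a loan: hinomsig
Winekan 'hinomsig' matches the loan outcome 'hinomsig', not the inherited 'hinimsik' — it skipped the early Winekan changes, so it was borrowed from Raraka.

borrowed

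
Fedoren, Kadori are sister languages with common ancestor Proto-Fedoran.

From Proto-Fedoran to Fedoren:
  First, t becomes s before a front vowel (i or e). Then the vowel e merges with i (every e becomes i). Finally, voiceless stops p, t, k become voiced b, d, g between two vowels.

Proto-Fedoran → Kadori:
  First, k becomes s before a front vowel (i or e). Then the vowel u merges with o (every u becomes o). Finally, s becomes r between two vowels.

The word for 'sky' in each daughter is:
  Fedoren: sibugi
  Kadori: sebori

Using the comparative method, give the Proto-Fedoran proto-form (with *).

Position 4: Fedoren has u, Kadori has o. Fedoren preserves u here (none of its changes turn any other segment into u), so the proto-segment is *u.
Position 5: Fedoren has g, Kadori has r. Taking the neighbouring segments as reconstructed: Fedoren g could go back to *k or *g; Kadori r could go back to *k or *s or *r — the one source consistent with every daughter is *k.
This points to *sebuki. Verify forward in each daughter:
Fedoren: start from *sebuki.
  rule 1: no change — sebuki
  rule 2 (vowel merger): sebuki → sibuki
  rule 3 (intervocalic voicing): sibuki → sibugi
  ⇒ Fedoren sibugi
Kadori: *sebuki
  sebuki → sebusi   [palatalisation]
  sebusi → sebosi   [vowel merger]
  sebosi → sebori   [rhotacism]
  giving Kadori sebori.
No other proto-form is consistent with every reflex, so the reconstruction is *sebuki.

*sebuki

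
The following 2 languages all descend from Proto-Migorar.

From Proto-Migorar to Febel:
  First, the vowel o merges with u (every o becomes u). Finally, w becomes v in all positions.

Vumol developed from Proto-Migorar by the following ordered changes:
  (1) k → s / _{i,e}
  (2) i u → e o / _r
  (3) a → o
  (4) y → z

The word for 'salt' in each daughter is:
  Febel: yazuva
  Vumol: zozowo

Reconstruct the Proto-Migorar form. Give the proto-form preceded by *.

Position 1: Febel has y, Vumol has z. Febel preserves y here (none of its changes turn any other segment into y), so the proto-segment is *y.
Position 5: Febel has v, Vumol has w. Vumol preserves w here (none of its changes turn any other segment into w), so the proto-segment is *w.
This points to *yazowa. Verify forward in each daughter:
Febel: start from *yazowa.
  rule 1 (vowel merger): yazowa → yazuwa
  rule 2 (unconditioned shift): yazuwa → yazuva
  ⇒ Febel yazuva
Vumol: *yazowa
  yazowa (rule 1 does not apply)
  yazowa (rule 2 does not apply)
  yazowa → yozowo   [vowel merger]
  yozowo → zozowo   [unconditioned shift]
  giving Vumol zozowo.
No other proto-form is consistent with every reflex, so the reconstruction is *yazowa.

*yazowa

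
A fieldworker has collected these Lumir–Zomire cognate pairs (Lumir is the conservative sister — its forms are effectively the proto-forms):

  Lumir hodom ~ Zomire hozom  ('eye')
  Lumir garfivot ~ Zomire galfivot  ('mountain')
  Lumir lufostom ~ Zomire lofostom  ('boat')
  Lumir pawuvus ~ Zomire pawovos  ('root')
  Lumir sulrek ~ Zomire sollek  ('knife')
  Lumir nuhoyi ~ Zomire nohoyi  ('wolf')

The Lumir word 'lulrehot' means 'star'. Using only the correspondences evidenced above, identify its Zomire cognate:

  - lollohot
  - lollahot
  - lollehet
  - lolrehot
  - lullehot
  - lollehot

lollehot

pawuvus ~ pawovos, sulrek ~ sollek — Lumir u corresponds to Zomire o after a consonant, before a consonant other than r, m, n, p, b, f, v.
sulrek ~ sollek — Lumir r corresponds to Zomire l after a consonant, before a front vowel.
Applying these to Lumir 'lulrehot':
  lulrehot → lolrehot   (u→o after a consonant, before a consonant other than r, m, n, p, b, f, v)
  lolrehot → lollehot   (r→l after a consonant, before a front vowel)
So the Zomire cognate is 'lollehot'.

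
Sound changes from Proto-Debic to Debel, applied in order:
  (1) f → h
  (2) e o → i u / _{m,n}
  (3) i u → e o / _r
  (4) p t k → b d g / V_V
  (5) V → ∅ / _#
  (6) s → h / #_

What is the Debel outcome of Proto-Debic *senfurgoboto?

hinhorgobod

Debel: *senfurgoboto
  senfurgoboto → senhurgoboto   [unconditioned shift]
  senhurgoboto → sinhurgoboto   [pre-nasal raising]
  sinhurgoboto → sinhorgoboto   [pre-rhotic lowering]
  sinhorgoboto → sinhorgobodo   [intervocalic voicing]
  sinhorgobodo → sinhorgobod   [apocope]
  sinhorgobod → hinhorgobod   [debuccalisation]
  giving Debel hinhorgobod.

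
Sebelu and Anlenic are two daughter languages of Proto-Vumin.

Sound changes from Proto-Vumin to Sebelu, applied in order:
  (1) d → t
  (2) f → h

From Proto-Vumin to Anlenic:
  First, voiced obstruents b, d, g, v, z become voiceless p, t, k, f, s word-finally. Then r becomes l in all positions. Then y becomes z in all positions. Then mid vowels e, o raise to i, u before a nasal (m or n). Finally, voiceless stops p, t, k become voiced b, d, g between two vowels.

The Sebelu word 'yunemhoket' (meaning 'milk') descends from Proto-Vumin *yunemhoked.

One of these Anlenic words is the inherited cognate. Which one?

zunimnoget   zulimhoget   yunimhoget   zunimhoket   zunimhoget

zunimhoget

Anlenic: *yunemhoked
  yunemhoked → yunemhoket   [final devoicing]
  yunemhoket (rule 2 does not apply)
  yunemhoket → zunemhoket   [unconditioned shift]
  zunemhoket → zunimhoket   [pre-nasal raising]
  zunimhoket → zunimhoget   [intervocalic voicing]
  giving Anlenic zunimhoget.
Among the options, 'zunimhoget' alone shows every Anlenic change applied in order.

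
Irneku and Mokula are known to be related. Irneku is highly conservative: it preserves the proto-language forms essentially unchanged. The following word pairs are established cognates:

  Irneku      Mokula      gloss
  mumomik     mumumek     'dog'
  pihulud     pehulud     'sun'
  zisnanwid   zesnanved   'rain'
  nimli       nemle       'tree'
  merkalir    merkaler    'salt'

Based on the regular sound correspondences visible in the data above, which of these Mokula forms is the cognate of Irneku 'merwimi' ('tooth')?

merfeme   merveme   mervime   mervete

merveme

zisnanwid ~ zesnanved — Irneku w corresponds to Mokula v after a consonant, before a front vowel.
nimli ~ nemle — Irneku i corresponds to Mokula e after a consonant, before a nasal.
nimli ~ nemle — Irneku i corresponds to Mokula e word-finally.
Applying these to Irneku 'merwimi':
  merwimi → mervimi   (w→v after a consonant, before a front vowel)
  mervimi → mervemi   (i→e after a consonant, before a nasal)
  mervemi → merveme   (i→e word-finally)
So the Mokula cognate is 'merveme'.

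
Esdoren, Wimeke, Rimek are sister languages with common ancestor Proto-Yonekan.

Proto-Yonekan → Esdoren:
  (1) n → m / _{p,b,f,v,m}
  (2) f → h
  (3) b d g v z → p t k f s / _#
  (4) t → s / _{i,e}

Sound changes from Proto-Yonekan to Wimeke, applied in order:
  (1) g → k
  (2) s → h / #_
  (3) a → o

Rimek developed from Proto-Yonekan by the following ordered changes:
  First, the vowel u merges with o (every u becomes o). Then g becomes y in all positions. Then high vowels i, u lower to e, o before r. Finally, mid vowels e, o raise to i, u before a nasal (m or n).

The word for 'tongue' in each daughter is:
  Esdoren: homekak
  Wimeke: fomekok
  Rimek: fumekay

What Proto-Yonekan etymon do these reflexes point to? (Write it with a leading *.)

*fomekag

Position 7: Esdoren has k, Wimeke has k, Rimek has y. Taking the neighbouring segments as reconstructed: Esdoren k could go back to *k or *g; Wimeke k could go back to *k or *g; Rimek y could go back to *g or *y — the one source consistent with every daughter is *g.
Position 1: Esdoren has h, Wimeke has f, Rimek has f. Wimeke preserves f here (none of its changes turn any other segment into f), so the proto-segment is *f.
Position 6: Esdoren has a, Wimeke has o, Rimek has a. Esdoren preserves a here (none of its changes turn any other segment into a), so the proto-segment is *a.
This points to *fomekag. Verify forward in each daughter:
Esdoren: *fomekag > homekag > homekak  (by unconditioned shift, final devoicing)
Wimeke: *fomekag > fomekak > fomekok  (by unconditioned shift, vowel merger)
Rimek: start from *fomekag.
  rule 1: no change — fomekag
  rule 2 (unconditioned shift): fomekag → fomekay
  rule 3: no change — fomekay
  rule 4 (pre-nasal raising): fomekay → fumekay
  ⇒ Rimek fumekay
No other proto-form is consistent with every reflex, so the reconstruction is *fomekag.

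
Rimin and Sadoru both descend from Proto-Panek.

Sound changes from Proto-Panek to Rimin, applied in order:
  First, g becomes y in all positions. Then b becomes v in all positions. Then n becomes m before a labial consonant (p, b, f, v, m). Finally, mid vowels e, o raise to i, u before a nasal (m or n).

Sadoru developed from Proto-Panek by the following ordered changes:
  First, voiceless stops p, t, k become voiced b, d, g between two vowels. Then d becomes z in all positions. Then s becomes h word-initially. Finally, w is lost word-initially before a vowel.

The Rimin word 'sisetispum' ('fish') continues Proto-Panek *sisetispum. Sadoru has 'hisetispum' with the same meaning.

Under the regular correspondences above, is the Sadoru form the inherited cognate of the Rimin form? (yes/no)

Derive the expected Sadoru reflex of *sisetispum:
Sadoru: *sisetispum
  sisetispum → sisedispum   [intervocalic voicing]
  sisedispum → sisezispum   [unconditioned shift]
  sisezispum → hisezispum   [debuccalisation]
  hisezispum (rule 4 does not apply)
  giving Sadoru hisezispum.
The regular Sadoru reflex would be 'hisezispum', but the attested form is 'hisetispum'. The correspondence is irregular, so they are not cognates (the Sadoru form has a different source).

no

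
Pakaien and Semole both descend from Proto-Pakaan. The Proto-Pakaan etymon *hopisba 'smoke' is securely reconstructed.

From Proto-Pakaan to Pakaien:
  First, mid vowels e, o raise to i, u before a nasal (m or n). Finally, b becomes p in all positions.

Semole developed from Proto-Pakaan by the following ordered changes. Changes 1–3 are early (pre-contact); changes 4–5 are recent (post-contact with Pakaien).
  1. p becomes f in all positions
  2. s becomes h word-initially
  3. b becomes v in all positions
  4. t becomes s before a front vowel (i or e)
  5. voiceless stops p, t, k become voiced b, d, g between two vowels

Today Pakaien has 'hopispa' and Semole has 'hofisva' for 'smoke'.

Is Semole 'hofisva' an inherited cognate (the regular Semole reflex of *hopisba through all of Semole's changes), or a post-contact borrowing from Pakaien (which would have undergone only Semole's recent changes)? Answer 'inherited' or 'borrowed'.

inherited

If inherited, *hopisba would pass through all of Semole's changes:
Semole: *hopisba > hofisba > hofisva  (by unconditioned shift, unconditioned shift)
If borrowed from Pakaien 'hopispa' after the early changes, it would undergo only the recent ones:
  rule 4 (palatalisation): no change (hopispa)
  rule 5 (intervocalic voicing): hopispa → hobispa
  ⇒ as a loan: hobispa
Semole 'hofisva' matches the inherited outcome exactly, so it is an inherited cognate, not a loan.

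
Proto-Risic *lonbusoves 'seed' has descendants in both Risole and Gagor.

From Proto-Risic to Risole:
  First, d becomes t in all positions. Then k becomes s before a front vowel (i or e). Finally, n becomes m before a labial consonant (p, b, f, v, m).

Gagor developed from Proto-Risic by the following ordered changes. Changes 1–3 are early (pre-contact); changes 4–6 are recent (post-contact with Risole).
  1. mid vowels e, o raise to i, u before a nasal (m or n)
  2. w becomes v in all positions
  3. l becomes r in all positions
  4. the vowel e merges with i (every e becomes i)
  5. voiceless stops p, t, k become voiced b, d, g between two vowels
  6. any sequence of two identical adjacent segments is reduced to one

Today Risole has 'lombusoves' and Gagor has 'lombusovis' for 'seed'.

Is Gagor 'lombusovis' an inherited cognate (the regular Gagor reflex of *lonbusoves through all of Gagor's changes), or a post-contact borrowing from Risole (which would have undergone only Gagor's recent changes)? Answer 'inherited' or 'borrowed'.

If inherited, *lonbusoves would pass through all of Gagor's changes:
Gagor: *lonbusoves > lunbusoves > runbusoves > runbusovis  (by pre-nasal raising, unconditioned shift, vowel merger)
If borrowed from Risole 'lombusoves' after the early changes, it would undergo only the recent ones:
  rule 4 (vowel merger): lombusoves → lombusovis
  rule 5 (intervocalic voicing): no change (lombusovis)
  rule 6 (degemination): no change (lombusovis)
  ⇒ as a loan: lombusovis
Gagor 'lombusovis' matches the loan outcome 'lombusovis', not the inherited 'runbusovis' — it skipped the early Gagor changes, so it was borrowed from Risole.

borrowed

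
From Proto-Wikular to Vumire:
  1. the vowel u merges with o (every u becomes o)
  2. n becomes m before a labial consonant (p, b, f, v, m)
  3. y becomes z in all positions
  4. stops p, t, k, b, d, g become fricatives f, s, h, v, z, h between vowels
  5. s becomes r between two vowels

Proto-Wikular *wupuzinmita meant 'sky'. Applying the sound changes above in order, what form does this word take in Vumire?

Vumire: *wupuzinmita > wopozinmita > wopozimmita > wofozimmisa > wofozimmira  (by vowel merger, nasal place assimilation, intervocalic lenition, rhotacism)

wofozimmira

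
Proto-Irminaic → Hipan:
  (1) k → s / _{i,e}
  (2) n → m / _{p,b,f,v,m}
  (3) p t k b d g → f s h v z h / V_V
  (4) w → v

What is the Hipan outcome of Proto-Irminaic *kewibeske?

sevivesse

Hipan: *kewibeske
  kewibeske → sewibesse   [palatalisation]
  sewibesse (rule 2 does not apply)
  sewibesse → sewivesse   [intervocalic lenition]
  sewivesse → sevivesse   [unconditioned shift]
  giving Hipan sevivesse.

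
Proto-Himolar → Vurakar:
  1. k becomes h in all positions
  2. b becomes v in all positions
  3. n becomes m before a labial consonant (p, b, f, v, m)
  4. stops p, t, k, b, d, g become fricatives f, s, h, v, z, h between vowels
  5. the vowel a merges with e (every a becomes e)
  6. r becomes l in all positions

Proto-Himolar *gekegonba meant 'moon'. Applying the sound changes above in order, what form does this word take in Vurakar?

Vurakar: start from *gekegonba.
  rule 1 (unconditioned shift): gekegonba → gehegonba
  rule 2 (unconditioned shift): gehegonba → gehegonva
  rule 3 (nasal place assimilation): gehegonva → gehegomva
  rule 4 (intervocalic lenition): gehegomva → gehehomva
  rule 5 (vowel merger): gehehomva → gehehomve
  rule 6: no change — gehehomve
  ⇒ Vurakar gehehomve

gehehomve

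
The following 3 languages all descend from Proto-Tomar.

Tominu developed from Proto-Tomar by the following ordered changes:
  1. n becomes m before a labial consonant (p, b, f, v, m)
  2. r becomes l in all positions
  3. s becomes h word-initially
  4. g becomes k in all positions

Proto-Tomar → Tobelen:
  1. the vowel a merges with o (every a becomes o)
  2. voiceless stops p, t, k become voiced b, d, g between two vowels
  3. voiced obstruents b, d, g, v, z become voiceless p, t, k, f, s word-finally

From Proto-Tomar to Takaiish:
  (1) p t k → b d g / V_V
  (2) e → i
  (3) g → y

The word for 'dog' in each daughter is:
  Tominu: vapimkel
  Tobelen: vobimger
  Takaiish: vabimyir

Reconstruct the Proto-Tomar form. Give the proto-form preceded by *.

Position 7: Tominu has e, Tobelen has e, Takaiish has i. Tominu preserves e here (none of its changes turn any other segment into e), so the proto-segment is *e.
Position 8: Tominu has l, Tobelen has r, Takaiish has r. Tobelen preserves r here (none of its changes turn any other segment into r), so the proto-segment is *r.
Continuing position by position gives *vapimger; check it forward:
Tominu: start from *vapimger.
  rule 1: no change — vapimger
  rule 2 (unconditioned shift): vapimger → vapimgel
  rule 3: no change — vapimgel
  rule 4 (unconditioned shift): vapimgel → vapimkel
  ⇒ Tominu vapimkel
Tobelen: start from *vapimger.
  rule 1 (vowel merger): vapimger → vopimger
  rule 2 (intervocalic voicing): vopimger → vobimger
  rule 3: no change — vobimger
  ⇒ Tobelen vobimger
Takaiish: *vapimger
  vapimger → vabimger   [intervocalic voicing]
  vabimger → vabimgir   [vowel merger]
  vabimgir → vabimyir   [unconditioned shift]
  giving Takaiish vabimyir.
Only *vapimger yields all of Tominu vapimkel, Tobelen vobimger, Takaiish vabimyir.

*vapimger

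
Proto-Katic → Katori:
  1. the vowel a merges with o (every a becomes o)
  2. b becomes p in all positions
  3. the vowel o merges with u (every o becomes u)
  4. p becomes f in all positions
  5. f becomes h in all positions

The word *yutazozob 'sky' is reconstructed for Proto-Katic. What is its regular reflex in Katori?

yutuzuzuh

Katori: *yutazozob > yutozozob > yutozozop > yutuzuzup > yutuzuzuf > yutuzuzuh  (by vowel merger, unconditioned shift, vowel merger, unconditioned shift, unconditioned shift)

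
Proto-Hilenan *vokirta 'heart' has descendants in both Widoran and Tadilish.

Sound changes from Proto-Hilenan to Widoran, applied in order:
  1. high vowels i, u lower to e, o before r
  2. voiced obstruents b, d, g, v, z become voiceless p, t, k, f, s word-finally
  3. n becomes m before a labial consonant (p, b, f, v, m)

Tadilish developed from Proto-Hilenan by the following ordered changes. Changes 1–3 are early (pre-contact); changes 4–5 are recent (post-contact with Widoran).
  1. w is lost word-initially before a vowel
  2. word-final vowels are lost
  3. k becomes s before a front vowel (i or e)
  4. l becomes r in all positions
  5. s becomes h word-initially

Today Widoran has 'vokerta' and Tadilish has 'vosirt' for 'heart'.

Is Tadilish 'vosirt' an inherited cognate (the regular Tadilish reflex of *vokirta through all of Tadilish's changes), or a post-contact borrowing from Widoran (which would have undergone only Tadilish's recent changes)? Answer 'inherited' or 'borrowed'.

If inherited, *vokirta would pass through all of Tadilish's changes:
Tadilish: start from *vokirta.
  rule 1: no change — vokirta
  rule 2 (apocope): vokirta → vokirt
  rule 3 (palatalisation): vokirt → vosirt
  rule 4: no change — vosirt
  rule 5: no change — vosirt
  ⇒ Tadilish vosirt
If borrowed from Widoran 'vokerta' after the early changes, it would undergo only the recent ones:
  rule 4 (unconditioned shift): no change (vokerta)
  rule 5 (debuccalisation): no change (vokerta)
  ⇒ as a loan: vokerta
Tadilish 'vosirt' matches the inherited outcome exactly, so it is an inherited cognate, not a loan.

inherited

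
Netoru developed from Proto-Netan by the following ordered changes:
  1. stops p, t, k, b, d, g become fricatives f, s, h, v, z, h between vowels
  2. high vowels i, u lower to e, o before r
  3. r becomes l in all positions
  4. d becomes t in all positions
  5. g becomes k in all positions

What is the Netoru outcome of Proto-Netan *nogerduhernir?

noheltuhelnel

Netoru: *nogerduhernir
  nogerduhernir → noherduhernir   [intervocalic lenition]
  noherduhernir → noherduherner   [pre-rhotic lowering]
  noherduherner → nohelduhelnel   [unconditioned shift]
  nohelduhelnel → noheltuhelnel   [unconditioned shift]
  noheltuhelnel (rule 5 does not apply)
  giving Netoru noheltuhelnel.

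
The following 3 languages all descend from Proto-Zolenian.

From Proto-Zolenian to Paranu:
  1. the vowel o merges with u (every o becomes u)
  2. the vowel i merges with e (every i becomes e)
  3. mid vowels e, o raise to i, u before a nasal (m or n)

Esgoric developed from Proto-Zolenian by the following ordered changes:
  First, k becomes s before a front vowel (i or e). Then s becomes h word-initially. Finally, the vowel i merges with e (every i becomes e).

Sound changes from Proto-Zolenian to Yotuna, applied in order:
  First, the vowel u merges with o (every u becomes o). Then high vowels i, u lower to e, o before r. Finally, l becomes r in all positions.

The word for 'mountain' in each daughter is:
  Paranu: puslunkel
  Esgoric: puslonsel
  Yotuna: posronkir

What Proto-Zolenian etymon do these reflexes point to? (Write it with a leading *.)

Position 8: Paranu has e, Esgoric has e, Yotuna has i. Yotuna preserves i here (none of its changes turn any other segment into i), so the proto-segment is *i.
Position 4: Paranu has l, Esgoric has l, Yotuna has r. Paranu preserves l here (none of its changes turn any other segment into l), so the proto-segment is *l.
Position 5: Paranu has u, Esgoric has o, Yotuna has o. Esgoric preserves o here (none of its changes turn any other segment into o), so the proto-segment is *o.
Continuing position by position gives *puslonkil; check it forward:
Paranu: start from *puslonkil.
  rule 1 (vowel merger): puslonkil → puslunkil
  rule 2 (vowel merger): puslunkil → puslunkel
  rule 3: no change — puslunkel
  ⇒ Paranu puslunkel
Esgoric: start from *puslonkil.
  rule 1 (palatalisation): puslonkil → puslonsil
  rule 2: no change — puslonsil
  rule 3 (vowel merger): puslonsil → puslonsel
  ⇒ Esgoric puslonsel
Yotuna: *puslonkil
  puslonkil → poslonkil   [vowel merger]
  poslonkil (rule 2 does not apply)
  poslonkil → posronkir   [unconditioned shift]
  giving Yotuna posronkir.
No other proto-form is consistent with every reflex, so the reconstruction is *puslonkil.

*puslonkil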